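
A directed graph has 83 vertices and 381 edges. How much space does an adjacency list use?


Adjacency list: one list head per vertex + one entry per edge
Vertex heads: 83
Edge entries: 381
Total = 83 + 381 = 464


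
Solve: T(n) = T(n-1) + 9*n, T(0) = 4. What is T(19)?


Expanding the recurrence:
T(19) = T(18) + 9*19
       = T(17) + 9*18 + 9*19
       ...
       = T(0) + 9*(1 + 2 + ... + 19)
       = 4 + 9 * 19*20/2
       = 4 + 9 * 190
       = 4 + 1710 = 1714


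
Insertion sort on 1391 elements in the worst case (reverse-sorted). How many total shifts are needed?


In the worst case (reverse-sorted), each element shifts past all previous:
  Element 1: 1 shifts
  Element 2: 2 shifts
  Element 3: 3 shifts
  Element 4: 4 shifts
  Element 5: 5 shifts
  ...
  Element 1390: 1390 shifts
Total = 1 + 2 + ... + 1390
= 1391*(1391-1)/2 = 966745


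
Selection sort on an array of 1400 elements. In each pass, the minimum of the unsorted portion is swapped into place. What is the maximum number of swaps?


Selection sort performs one swap per pass:
  Pass 1: find min in positions 0 to 1399, swap with position 0
  Pass 2: find min in positions 1 to 1399, swap with position 1
  Pass 3: find min in positions 2 to 1399, swap with position 2
  Pass 4: find min in positions 3 to 1399, swap with position 3
  Pass 5: find min in positions 4 to 1399, swap with position 4
  ... (1394 more passes)
Total passes (and swaps) = n - 1 = 1400 - 1 = 1399


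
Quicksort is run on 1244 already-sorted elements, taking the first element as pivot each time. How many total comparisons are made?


Sum of comparisons per partition:
1243 + 1242 + ... + 1 + 0
= 1244 * (1244 - 1) / 2
= 1244 * 1243 / 2
= 773146


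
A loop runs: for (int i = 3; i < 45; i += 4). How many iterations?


Loop starts at i = 3, increments by 4, stops when i >= 45.
Number of iterations = ceil((45 - 3) / 4)
= ceil(42 / 4)
= 11


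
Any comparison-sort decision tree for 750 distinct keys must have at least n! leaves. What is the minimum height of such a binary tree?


A binary decision tree of height h has at most 2^h leaves and needs at least n! of them, so h >= ceil(log2(n!)).
750! is far too large to multiply out, so use Stirling's series:
  ln(n!) ~ n ln n - n + (1/2) ln(2 pi n) + 1/(12n)  (error below 1/(360 n^3), negligible here)
  ln(750) = 6.6200732
  n ln n = 750 * 6.6200732 = 4965.0549
  (1/2) ln(2 pi * 750) = (1/2) ln(4712.3890) = 4.2290
  1/(12*750) = 0.0001
  ln(750!) ~ 4965.0549 - 750 + 4.2290 + 0.0001 = 4219.2840
Convert to base 2: log2(750!) = 4219.2840 / ln 2 = 4219.2840 / 0.69314718 = 6087.1401
ceil(6087.1401) = 6088


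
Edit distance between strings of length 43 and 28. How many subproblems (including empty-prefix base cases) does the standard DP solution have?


The table includes base cases (empty prefixes).
Rows: (m+1) = 44
Columns: (n+1) = 29
Total = 44 * 29 = 1276


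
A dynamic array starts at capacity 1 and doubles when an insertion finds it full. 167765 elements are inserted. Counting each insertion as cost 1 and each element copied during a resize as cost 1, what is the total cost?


n = 167765
Insertion costs: 167765
Resizes copy 1, 2, 4, ... up to the largest power of 2 that is <= n-1 = 167764, i.e. 131072.
Copy costs = 1 + 2 + 4 + 8 + 16 + 32 + 64 + 128 + 256 + 512 + 1024 + 2048 + 4096 + 8192 + 16384 + 32768 + 65536 + 131072 = 262143
Total = 167765 + 262143 = 429908


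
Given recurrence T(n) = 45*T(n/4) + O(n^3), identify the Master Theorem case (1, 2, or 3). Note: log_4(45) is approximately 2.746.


Master Theorem parameters: a=45, b=4, c=3
log_b(a) = 2.746
Compare b^c with a: 4^3 = 64 > 45, so c > log_b(a).
Comparing c=3 vs log_b(a)=2.746:
3 > 2.746 => Case 3
Result: T(n) = O(n^3)
Master Theorem case = 3


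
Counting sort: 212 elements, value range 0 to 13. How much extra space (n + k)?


n = 212 (output array)
k = 14 (count array for 14 distinct values)
Extra space = 212 + 14 = 226


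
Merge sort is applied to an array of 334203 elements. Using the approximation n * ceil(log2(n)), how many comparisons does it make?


Merge sort divides the array into halves recursively.
Number of levels = ceil(log2(334203)) = 19
At each level, approximately n = 334203 comparisons are needed for merging.
Total comparisons ~ n * ceil(log2(n)) = 334203 * 19 = 6349857


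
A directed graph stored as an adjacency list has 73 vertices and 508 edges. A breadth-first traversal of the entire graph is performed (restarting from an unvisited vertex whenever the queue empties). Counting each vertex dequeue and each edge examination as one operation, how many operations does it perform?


A full BFS traversal dequeues each vertex once and examines each edge once.
Vertex visits: 73
Edge visits: 508
V + E = 73 + 508 = 581


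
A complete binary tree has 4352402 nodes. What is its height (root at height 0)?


In a complete binary tree, level k holds nodes 2^k .. 2^(k+1)-1 (1-indexed).
Height = floor(log2(n)) = floor(log2(4352402)) = 22
Check: 2^22 = 4194304 <= 4352402 < 8388608 = 2^23


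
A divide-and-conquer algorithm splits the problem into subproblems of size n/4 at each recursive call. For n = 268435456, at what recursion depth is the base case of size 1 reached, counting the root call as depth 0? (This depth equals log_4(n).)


At each depth, the problem size is divided by 4:
  Depth 0: problem size = 268435456
  Depth 1: problem size = 67108864
  Depth 2: problem size = 16777216
  Depth 3: problem size = 4194304
  Depth 4: problem size = 1048576
  Depth 5: problem size = 262144
  Depth 6: problem size = 65536
  Depth 7: problem size = 16384
  Depth 8: problem size = 4096
  Depth 9: problem size = 1024
  Depth 10: problem size = 256
  Depth 11: problem size = 64
  Depth 12: problem size = 16
  Depth 13: problem size = 4
  Depth 14: problem size = 1 (base case)
The base case is reached at depth log_4(268435456) = 14 (the tree has 15 levels counting depth 0, but the depth asked for is 14).
Recursion depth = 14


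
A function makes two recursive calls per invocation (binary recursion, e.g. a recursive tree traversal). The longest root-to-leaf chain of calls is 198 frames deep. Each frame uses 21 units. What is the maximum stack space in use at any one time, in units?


Binary recursion: the two calls run one after the other, so only one root-to-leaf chain of frames is on the stack at a time.
Maximum depth (longest chain) = 198 frames
Each frame = 21 units
Max stack space = 198 * 21 = 4158


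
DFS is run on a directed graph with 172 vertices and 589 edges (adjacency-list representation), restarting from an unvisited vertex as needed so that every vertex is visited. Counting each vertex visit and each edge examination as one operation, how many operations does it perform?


A full DFS traversal processes each vertex exactly once (push/pop on stack).
Each directed edge is examined once.
V = 172, E = 589
V + E = 761


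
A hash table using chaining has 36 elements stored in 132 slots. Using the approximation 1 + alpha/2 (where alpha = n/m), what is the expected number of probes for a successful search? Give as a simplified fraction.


Load factor alpha = n/m = 36/132
Expected probes = 1 + alpha/2 = 1 + 36/(2*132)
= 1 + 36/264
= 264/264 + 36/264
= 300/264
Simplify: 25/22


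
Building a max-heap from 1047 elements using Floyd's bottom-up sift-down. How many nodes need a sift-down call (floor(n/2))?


In a heap of 1047 elements (0-indexed array):
  Last element index: 1046
  Parent of last element: floor((1046 - 1) / 2) = 522
  Internal nodes: indices 0 to 522
  Count = floor(1047/2) = 523


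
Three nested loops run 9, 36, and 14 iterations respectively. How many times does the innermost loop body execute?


Loop 1 (outermost): 9 iterations
Loop 2 (middle): 36 iterations per outer
Loop 3 (innermost): 14 iterations per middle
Total = 9 * 36 * 14 = 4536


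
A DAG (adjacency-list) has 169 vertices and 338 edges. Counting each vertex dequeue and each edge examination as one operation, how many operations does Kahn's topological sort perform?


V = 169 (vertex processing)
E = 338 (edge processing)
V + E = 169 + 338 = 507


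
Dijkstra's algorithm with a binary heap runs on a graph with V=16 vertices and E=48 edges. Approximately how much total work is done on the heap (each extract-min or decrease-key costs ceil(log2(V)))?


Dijkstra with a binary heap: each vertex is extracted once, each edge may relax once.
Each heap operation costs O(log V).
V + E = 16 + 48 = 64
ceil(log2(16)) = 4 (since 2^3 = 8 < 16 <= 16 = 2^4)
Total heap work = (V+E) * ceil(log2(V)) = 64 * 4 = 256


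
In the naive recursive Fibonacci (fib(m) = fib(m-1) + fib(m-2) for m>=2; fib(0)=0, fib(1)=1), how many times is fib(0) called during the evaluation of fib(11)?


Let N(m) = number of times fib(m) is called while evaluating fib(11).
N(11) = 1 (the initial call).
N(10) = 1 (only fib(11) calls it).
For 1 <= m <= 9: fib(m) is called by fib(m+1) and fib(m+2), so
  N(m) = N(m+1) + N(m+2).
fib(0) is called only by fib(2), so N(0) = N(2).
Walk down from m=11:
  N(11)=1, N(10)=1, N(9)=2, N(8)=3, N(7)=5, N(6)=8, N(5)=13, N(4)=21, N(3)=34, N(2)=55, N(1)=89, N(0)=N(2)=55
N(0) = 55


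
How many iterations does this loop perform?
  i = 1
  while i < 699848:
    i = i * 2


The loop variable doubles each iteration:
i = 1 -> 2 -> 4 -> 8 -> 16 -> 32 -> 64 -> 128 -> 256 -> 512 -> 1024 -> 2048 -> 4096 -> 8192 -> 16384 -> 32768 -> 65536 -> 131072 -> 262144 -> 524288 -> 1048576 (stop, 1048576 >= 699848)
Number of doublings = ceil(log2(699848)) = 20


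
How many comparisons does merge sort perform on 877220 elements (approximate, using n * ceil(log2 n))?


Recursion depth: ceil(log2(877220)) = 20
Each recursion level merges n = 877220 elements
Total = 877220 * 20 = 17544400


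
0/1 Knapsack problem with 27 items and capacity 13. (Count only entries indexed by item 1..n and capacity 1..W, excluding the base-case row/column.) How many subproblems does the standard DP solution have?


The DP table is indexed by (item, capacity).
Rows: 27 items
Columns: 13 capacity values (1 to W)
Total subproblems = 27 * 13 = 351


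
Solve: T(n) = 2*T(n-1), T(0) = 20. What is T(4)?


Unrolling:
T(4) = 2*T(3) = 2^2*T(2) = ... = 2^4*T(0)
= 2^4 * 20
= 16 * 20 = 320


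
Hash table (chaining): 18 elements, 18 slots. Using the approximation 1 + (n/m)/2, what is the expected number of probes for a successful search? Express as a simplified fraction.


Computing expected probes:
alpha = 18/18
= 1 + alpha/2
= 1 + 18/(2*18)
= (2*18 + 18) / (2*18)
= 54/36 = 3/2


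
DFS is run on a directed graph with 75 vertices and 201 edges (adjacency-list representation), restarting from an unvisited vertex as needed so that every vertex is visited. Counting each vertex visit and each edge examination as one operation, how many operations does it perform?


A full DFS traversal processes each vertex exactly once (push/pop on stack).
Each directed edge is examined once.
V = 75, E = 201
V + E = 276


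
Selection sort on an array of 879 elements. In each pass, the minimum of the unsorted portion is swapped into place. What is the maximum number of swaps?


Selection sort performs one swap per pass:
  Pass 1: find min in positions 0 to 878, swap with position 0
  Pass 2: find min in positions 1 to 878, swap with position 1
  Pass 3: find min in positions 2 to 878, swap with position 2
  Pass 4: find min in positions 3 to 878, swap with position 3
  Pass 5: find min in positions 4 to 878, swap with position 4
  ... (873 more passes)
Total passes (and swaps) = n - 1 = 879 - 1 = 878


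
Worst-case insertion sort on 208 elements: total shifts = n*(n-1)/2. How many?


Sum of shifts = 1 + 2 + 3 + ... + 207
= 208 * 207 / 2
= 43056 / 2
= 21528


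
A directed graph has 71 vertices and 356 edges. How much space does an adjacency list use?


Adjacency list: one list head per vertex + one entry per edge
Vertex heads: 71
Edge entries: 356
Total = 71 + 356 = 427


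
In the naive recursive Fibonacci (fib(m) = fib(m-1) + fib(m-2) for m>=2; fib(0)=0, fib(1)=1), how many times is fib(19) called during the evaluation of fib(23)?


Let N(m) = number of times fib(m) is called while evaluating fib(23).
N(23) = 1 (the initial call).
N(22) = 1 (only fib(23) calls it).
For 1 <= m <= 21: fib(m) is called by fib(m+1) and fib(m+2), so
  N(m) = N(m+1) + N(m+2).
fib(0) is called only by fib(2), so N(0) = N(2).
Walk down from m=23:
  N(23)=1, N(22)=1, N(21)=2, N(20)=3, N(19)=5
N(19) = 5


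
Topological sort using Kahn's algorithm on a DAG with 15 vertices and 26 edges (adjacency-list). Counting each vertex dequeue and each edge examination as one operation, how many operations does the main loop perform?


Kahn's algorithm:
  1. Compute in-degrees: O(V + E)
  2. Process queue: each vertex dequeued once (O(V))
     each edge examined once (O(E))
Total = V + E = 15 + 26 = 41


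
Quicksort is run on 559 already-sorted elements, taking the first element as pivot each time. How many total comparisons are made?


Sum of comparisons per partition:
558 + 557 + ... + 1 + 0
= 559 * (559 - 1) / 2
= 559 * 558 / 2
= 155961


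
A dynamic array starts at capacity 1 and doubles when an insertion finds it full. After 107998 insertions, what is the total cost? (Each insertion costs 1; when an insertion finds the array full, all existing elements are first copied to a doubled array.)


Insertion cost: 107998 (one per element)
Resizes occur just before inserting elements 2, 3, 5, 9, ...
Elements copied at each resize: 1 + 2 + 4 + 8 + 16 + 32 + 64 + 128 + 256 + 512 + 1024 + 2048 + 4096 + 8192 + 16384 + 32768 + 65536
Sum of copies = 131071 (geometric series: 2^k - 1)
Total = 107998 + 131071 = 239069


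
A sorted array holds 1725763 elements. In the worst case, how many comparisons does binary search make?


Halving sequence: 1725763 -> 862881 -> 431440 -> 215720 -> 107860 -> 53930 -> 26965 -> 13482 -> 6741 -> 3370 -> 1685 -> 842 -> 421 -> 210 -> 105 -> 52 -> 26 -> 13 -> 6 -> 3 -> 1
Number of halvings = 20
Max comparisons = 20 + 1 = 21


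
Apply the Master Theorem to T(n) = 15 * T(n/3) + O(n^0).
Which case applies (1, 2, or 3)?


The Master Theorem: T(n) = a*T(n/b) + O(n^c)
  a = 15, b = 3, c = 0
log_b(a) = log_3(15) ~ 2.465
Compare b^c with a: 3^0 = 1 < 15, so c < log_b(a).
Since c < log_b(a), Case 1 applies.
T(n) = O(n^(log_3 15)) ~ O(n^2.465)
Master Theorem case = 1


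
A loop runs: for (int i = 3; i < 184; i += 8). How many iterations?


Loop starts at i = 3, increments by 8, stops when i >= 184.
Number of iterations = ceil((184 - 3) / 8)
= ceil(181 / 8)
= 23


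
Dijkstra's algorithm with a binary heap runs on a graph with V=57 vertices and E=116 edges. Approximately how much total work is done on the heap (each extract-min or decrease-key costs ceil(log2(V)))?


Dijkstra with a binary heap: each vertex is extracted once, each edge may relax once.
Each heap operation costs O(log V).
V + E = 57 + 116 = 173
ceil(log2(57)) = 6 (since 2^5 = 32 < 57 <= 64 = 2^6)
Total heap work = (V+E) * ceil(log2(V)) = 173 * 6 = 1038


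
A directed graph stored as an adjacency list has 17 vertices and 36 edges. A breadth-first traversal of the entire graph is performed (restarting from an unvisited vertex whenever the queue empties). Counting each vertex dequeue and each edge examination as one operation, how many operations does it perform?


A full BFS traversal dequeues each vertex once and examines each edge once.
Vertex visits: 17
Edge visits: 36
V + E = 17 + 36 = 53


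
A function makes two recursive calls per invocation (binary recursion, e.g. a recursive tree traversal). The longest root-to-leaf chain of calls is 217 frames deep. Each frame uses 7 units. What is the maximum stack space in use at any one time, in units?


Binary recursion: the two calls run one after the other, so only one root-to-leaf chain of frames is on the stack at a time.
Maximum depth (longest chain) = 217 frames
Each frame = 7 units
Max stack space = 217 * 7 = 1519


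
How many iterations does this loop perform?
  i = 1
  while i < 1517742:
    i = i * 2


The loop variable doubles each iteration:
i = 1 -> 2 -> 4 -> 8 -> 16 -> 32 -> 64 -> 128 -> 256 -> 512 -> 1024 -> 2048 -> 4096 -> 8192 -> 16384 -> 32768 -> 65536 -> 131072 -> 262144 -> 524288 -> 1048576 -> 2097152 (stop, 2097152 >= 1517742)
Number of doublings = ceil(log2(1517742)) = 21


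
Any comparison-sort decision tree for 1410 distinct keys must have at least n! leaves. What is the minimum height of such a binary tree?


A binary decision tree of height h has at most 2^h leaves and needs at least n! of them, so h >= ceil(log2(n!)).
1410! is far too large to multiply out, so use Stirling's series:
  ln(n!) ~ n ln n - n + (1/2) ln(2 pi n) + 1/(12n)  (error below 1/(360 n^3), negligible here)
  ln(1410) = 7.2513450
  n ln n = 1410 * 7.2513450 = 10224.3965
  (1/2) ln(2 pi * 1410) = (1/2) ln(8859.2913) = 4.5446
  1/(12*1410) = 0.0001
  ln(1410!) ~ 10224.3965 - 1410 + 4.5446 + 0.0001 = 8818.9412
Convert to base 2: log2(1410!) = 8818.9412 / ln 2 = 8818.9412 / 0.69314718 = 12723.0427
ceil(12723.0427) = 12724


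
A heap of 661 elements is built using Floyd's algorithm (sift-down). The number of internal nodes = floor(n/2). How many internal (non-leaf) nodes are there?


Leaf nodes occupy roughly half the array.
Sift-down is called for each internal node, starting from the last one.
Internal nodes = floor(n/2) = floor(661/2) = 330


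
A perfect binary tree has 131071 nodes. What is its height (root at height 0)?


For a perfect binary tree of height h: n = 2^(h+1) - 1, so h = log2(n+1) - 1.
  n + 1 = 131072 = 2^17
  log2(131072) = 17
  height = 17 - 1 = 16


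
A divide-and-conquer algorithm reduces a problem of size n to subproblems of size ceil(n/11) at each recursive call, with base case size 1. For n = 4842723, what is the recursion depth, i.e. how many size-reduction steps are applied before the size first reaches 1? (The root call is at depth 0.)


Each step divides the size by 11 (rounding up); after k steps the size is ceil(n/11^k), which equals 1 exactly when 11^k >= n.
So the depth is the smallest k with 11^k >= 4842723, i.e. ceil(log_11(4842723)).
11^6 = 1771561 < 4842723 <= 19487171 = 11^7
Recursion depth = 7


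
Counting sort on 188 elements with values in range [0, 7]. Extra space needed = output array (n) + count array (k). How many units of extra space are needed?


Output array size: 188 (to store sorted result)
Count array size: 8 (one slot per possible value, range 0 to 7)
Total extra space = 188 + 8 = 196


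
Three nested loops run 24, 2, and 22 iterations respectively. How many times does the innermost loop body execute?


Loop 1 (outermost): 24 iterations
Loop 2 (middle): 2 iterations per outer
Loop 3 (innermost): 22 iterations per middle
Total = 24 * 2 * 22 = 1056


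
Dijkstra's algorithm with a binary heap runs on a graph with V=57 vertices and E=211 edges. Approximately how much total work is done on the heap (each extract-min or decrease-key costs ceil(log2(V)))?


Dijkstra with a binary heap: each vertex is extracted once, each edge may relax once.
Each heap operation costs O(log V).
V + E = 57 + 211 = 268
ceil(log2(57)) = 6 (since 2^5 = 32 < 57 <= 64 = 2^6)
Total heap work = (V+E) * ceil(log2(V)) = 268 * 6 = 1608


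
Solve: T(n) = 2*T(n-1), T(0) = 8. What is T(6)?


Unrolling:
T(6) = 2*T(5) = 2^2*T(4) = ... = 2^6*T(0)
= 2^6 * 8
= 64 * 8 = 512


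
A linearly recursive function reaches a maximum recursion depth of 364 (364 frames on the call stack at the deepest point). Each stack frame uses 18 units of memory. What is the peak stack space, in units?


Maximum recursion depth = 364 frames
Memory per frame = 18 units
Total stack space = depth * frame_size
= 364 * 18 = 6552


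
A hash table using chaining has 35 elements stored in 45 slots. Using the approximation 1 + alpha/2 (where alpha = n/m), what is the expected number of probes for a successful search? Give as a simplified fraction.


Load factor alpha = n/m = 35/45
Expected probes = 1 + alpha/2 = 1 + 35/(2*45)
= 1 + 35/90
= 90/90 + 35/90
= 125/90
Simplify: 25/18


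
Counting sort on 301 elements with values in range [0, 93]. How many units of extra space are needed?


Output array size: 301 (to store sorted result)
Count array size: 94 (one slot per possible value, range 0 to 93)
Total extra space = 301 + 94 = 395


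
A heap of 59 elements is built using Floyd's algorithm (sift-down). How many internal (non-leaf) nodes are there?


Leaf nodes occupy roughly half the array.
Sift-down is called for each internal node, starting from the last one.
Internal nodes = floor(n/2) = floor(59/2) = 29


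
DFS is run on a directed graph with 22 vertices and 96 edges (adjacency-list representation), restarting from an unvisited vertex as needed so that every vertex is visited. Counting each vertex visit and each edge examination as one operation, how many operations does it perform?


A full DFS traversal processes each vertex exactly once (push/pop on stack).
Each directed edge is examined once.
V = 22, E = 96
V + E = 118


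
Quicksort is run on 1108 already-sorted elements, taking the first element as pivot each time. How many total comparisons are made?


Sum of comparisons per partition:
1107 + 1106 + ... + 1 + 0
= 1108 * (1108 - 1) / 2
= 1108 * 1107 / 2
= 613278


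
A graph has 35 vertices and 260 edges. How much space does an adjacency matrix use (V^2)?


Adjacency matrix: V x V grid of entries
Space = V^2 = 35^2 = 35 * 35 = 1225


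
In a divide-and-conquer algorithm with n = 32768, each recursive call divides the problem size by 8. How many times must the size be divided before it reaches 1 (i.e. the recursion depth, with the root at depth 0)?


Number of divisions = log_8(32768)
Sizes: 32768 -> 4096 -> 512 -> 64 -> 8 -> 1 (5 divisions)
Recursion depth = 5


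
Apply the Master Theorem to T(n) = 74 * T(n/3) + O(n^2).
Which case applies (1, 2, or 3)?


The Master Theorem: T(n) = a*T(n/b) + O(n^c)
  a = 74, b = 3, c = 2
log_b(a) = log_3(74) ~ 3.918
Compare b^c with a: 3^2 = 9 < 74, so c < log_b(a).
Since c < log_b(a), Case 1 applies.
T(n) = O(n^(log_3 74)) ~ O(n^3.918)
Master Theorem case = 1


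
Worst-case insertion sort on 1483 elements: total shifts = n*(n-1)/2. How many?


Sum of shifts = 1 + 2 + 3 + ... + 1482
= 1483 * 1482 / 2
= 2197806 / 2
= 1098903


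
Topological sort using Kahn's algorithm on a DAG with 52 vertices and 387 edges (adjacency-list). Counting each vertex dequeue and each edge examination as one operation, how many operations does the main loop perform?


Kahn's algorithm:
  1. Compute in-degrees: O(V + E)
  2. Process queue: each vertex dequeued once (O(V))
     each edge examined once (O(E))
Total = V + E = 52 + 387 = 439


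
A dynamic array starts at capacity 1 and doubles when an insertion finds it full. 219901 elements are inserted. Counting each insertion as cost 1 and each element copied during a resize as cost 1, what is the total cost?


n = 219901
Insertion costs: 219901
Resizes copy 1, 2, 4, ... up to the largest power of 2 that is <= n-1 = 219900, i.e. 131072.
Copy costs = 1 + 2 + 4 + 8 + 16 + 32 + 64 + 128 + 256 + 512 + 1024 + 2048 + 4096 + 8192 + 16384 + 32768 + 65536 + 131072 = 262143
Total = 219901 + 262143 = 482044


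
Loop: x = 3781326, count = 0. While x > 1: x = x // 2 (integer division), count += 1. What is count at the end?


The variable x halves each step:
x = 3781326 -> 1890663 -> 945331 -> 472665 -> 236332 -> 118166 -> 59083 -> 29541 -> 14770 -> 7385 -> 3692 -> 1846 -> 923 -> 461 -> 230 -> 115 -> 57 -> 28 -> 14 -> 7 -> 3 -> 1
Number of halvings = floor(log2(3781326)) = 21


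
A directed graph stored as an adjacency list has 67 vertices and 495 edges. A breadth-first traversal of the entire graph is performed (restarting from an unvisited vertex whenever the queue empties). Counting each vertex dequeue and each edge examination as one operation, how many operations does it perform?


A full BFS traversal dequeues each vertex once and examines each edge once.
Vertex visits: 67
Edge visits: 495
V + E = 67 + 495 = 562


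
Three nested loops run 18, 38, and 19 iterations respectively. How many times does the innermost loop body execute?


Loop 1 (outermost): 18 iterations
Loop 2 (middle): 38 iterations per outer
Loop 3 (innermost): 19 iterations per middle
Total = 18 * 38 * 19 = 12996


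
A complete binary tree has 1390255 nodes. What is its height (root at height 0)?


In a complete binary tree, level k holds nodes 2^k .. 2^(k+1)-1 (1-indexed).
Height = floor(log2(n)) = floor(log2(1390255)) = 20
Check: 2^20 = 1048576 <= 1390255 < 2097152 = 2^21


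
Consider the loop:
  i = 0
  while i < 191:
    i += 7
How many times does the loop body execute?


Starting at i = 0, each iteration adds 7.
Iterations until i >= 191:
  Iteration 1: i = 0 -> i = 7
  Iteration 2: i = 7 -> i = 14
  Iteration 3: i = 14 -> i = 21
  Iteration 4: i = 21 -> i = 28
  Iteration 5: i = 28 -> i = 35
  Iteration 6: i = 35 -> i = 42
  Iteration 7: i = 42 -> i = 49
  Iteration 8: i = 49 -> i = 56
  ... continuing ...
Total iterations = ceil(191/7) = 28


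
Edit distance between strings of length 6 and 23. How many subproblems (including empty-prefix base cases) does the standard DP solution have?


The table includes base cases (empty prefixes).
Rows: (m+1) = 7
Columns: (n+1) = 24
Total = 7 * 24 = 168


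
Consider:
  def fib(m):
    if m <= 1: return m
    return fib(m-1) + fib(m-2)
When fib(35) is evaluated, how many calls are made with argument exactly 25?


Let N(m) = number of times fib(m) is called while evaluating fib(35).
N(35) = 1 (the initial call).
N(34) = 1 (only fib(35) calls it).
For 1 <= m <= 33: fib(m) is called by fib(m+1) and fib(m+2), so
  N(m) = N(m+1) + N(m+2).
fib(0) is called only by fib(2), so N(0) = N(2).
Walk down from m=35:
  N(35)=1, N(34)=1, N(33)=2, N(32)=3, N(31)=5, N(30)=8, N(29)=13, N(28)=21, N(27)=34, N(26)=55, N(25)=89
N(25) = 89


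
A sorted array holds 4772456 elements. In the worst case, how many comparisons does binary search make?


Halving sequence: 4772456 -> 2386228 -> 1193114 -> 596557 -> 298278 -> 149139 -> 74569 -> 37284 -> 18642 -> 9321 -> 4660 -> 2330 -> 1165 -> 582 -> 291 -> 145 -> 72 -> 36 -> 18 -> 9 -> 4 -> 2 -> 1
Number of halvings = 22
Max comparisons = 22 + 1 = 23


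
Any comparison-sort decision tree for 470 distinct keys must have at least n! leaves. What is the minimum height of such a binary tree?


A binary decision tree of height h has at most 2^h leaves and needs at least n! of them, so h >= ceil(log2(n!)).
470! is far too large to multiply out, so use Stirling's series:
  ln(n!) ~ n ln n - n + (1/2) ln(2 pi n) + 1/(12n)  (error below 1/(360 n^3), negligible here)
  ln(470) = 6.1527327
  n ln n = 470 * 6.1527327 = 2891.7844
  (1/2) ln(2 pi * 470) = (1/2) ln(2953.0971) = 3.9953
  1/(12*470) = 0.0002
  ln(470!) ~ 2891.7844 - 470 + 3.9953 + 0.0002 = 2425.7799
Convert to base 2: log2(470!) = 2425.7799 / ln 2 = 2425.7799 / 0.69314718 = 3499.6606
ceil(3499.6606) = 3500


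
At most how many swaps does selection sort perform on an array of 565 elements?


Each of the 564 passes places one element in its final position.
Pass 1: swap minimum into position 0
Pass 2: swap minimum of remaining into position 1
...
Pass 564: last two elements, one swap
Maximum swaps = 565 - 1 = 564


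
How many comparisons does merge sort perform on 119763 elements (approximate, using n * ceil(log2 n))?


Recursion depth: ceil(log2(119763)) = 17
Each recursion level merges n = 119763 elements
Total = 119763 * 17 = 2035971


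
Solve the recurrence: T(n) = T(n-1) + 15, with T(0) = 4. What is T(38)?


Unrolling the recurrence:
T(38) = T(37) + 15
       = T(36) + 15 + 15
       = T(35) + 15*3
       ...
       = T(0) + 15*38
       = 4 + 570 = 574


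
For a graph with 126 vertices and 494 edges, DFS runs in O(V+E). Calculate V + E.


A full DFS traversal visits each vertex once and examines each edge once.
V = 126
E = 494
Sum = 126 + 494 = 620


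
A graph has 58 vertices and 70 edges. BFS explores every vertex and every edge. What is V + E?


A full BFS traversal dequeues each vertex once and examines each edge once.
Vertex visits: 58
Edge visits: 70
V + E = 58 + 70 = 128


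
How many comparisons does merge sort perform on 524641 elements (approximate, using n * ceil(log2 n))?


Recursion depth: ceil(log2(524641)) = 20
Each recursion level merges n = 524641 elements
Total = 524641 * 20 = 10492820


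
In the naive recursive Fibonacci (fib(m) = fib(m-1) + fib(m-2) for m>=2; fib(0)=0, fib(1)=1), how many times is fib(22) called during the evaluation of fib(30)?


Let N(m) = number of times fib(m) is called while evaluating fib(30).
N(30) = 1 (the initial call).
N(29) = 1 (only fib(30) calls it).
For 1 <= m <= 28: fib(m) is called by fib(m+1) and fib(m+2), so
  N(m) = N(m+1) + N(m+2).
fib(0) is called only by fib(2), so N(0) = N(2).
Walk down from m=30:
  N(30)=1, N(29)=1, N(28)=2, N(27)=3, N(26)=5, N(25)=8, N(24)=13, N(23)=21, N(22)=34
N(22) = 34


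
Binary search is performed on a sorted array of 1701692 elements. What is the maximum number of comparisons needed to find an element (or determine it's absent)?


Binary search halves the search space each comparison:
  Step 1: search space = 1701692 -> 850846
  Step 2: search space = 850846 -> 425423
  Step 3: search space = 425423 -> 212711
  Step 4: search space = 212711 -> 106355
  Step 5: search space = 106355 -> 53177
  Step 6: search space = 53177 -> 26588
  Step 7: search space = 26588 -> 13294
  Step 8: search space = 13294 -> 6647
  Step 9: search space = 6647 -> 3323
  Step 10: search space = 3323 -> 1661
  Step 11: search space = 1661 -> 830
  Step 12: search space = 830 -> 415
  Step 13: search space = 415 -> 207
  Step 14: search space = 207 -> 103
  Step 15: search space = 103 -> 51
  Step 16: search space = 51 -> 25
  Step 17: search space = 25 -> 12
  Step 18: search space = 12 -> 6
  Step 19: search space = 6 -> 3
  Step 20: search space = 3 -> 1
  Step 21: search space = 1 (final check)
Maximum comparisons = floor(log2(1701692)) + 1 = 20 + 1 = 21


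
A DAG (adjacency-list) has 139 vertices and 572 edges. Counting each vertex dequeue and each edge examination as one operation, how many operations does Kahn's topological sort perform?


V = 139 (vertex processing)
E = 572 (edge processing)
V + E = 139 + 572 = 711


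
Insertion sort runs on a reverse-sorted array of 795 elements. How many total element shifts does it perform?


Sum of shifts = 1 + 2 + 3 + ... + 794
= 795 * 794 / 2
= 631230 / 2
= 315615


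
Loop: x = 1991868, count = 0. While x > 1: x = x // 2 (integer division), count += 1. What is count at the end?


The variable x halves each step:
x = 1991868 -> 995934 -> 497967 -> 248983 -> 124491 -> 62245 -> 31122 -> 15561 -> 7780 -> 3890 -> 1945 -> 972 -> 486 -> 243 -> 121 -> 60 -> 30 -> 15 -> 7 -> 3 -> 1
Number of halvings = floor(log2(1991868)) = 20


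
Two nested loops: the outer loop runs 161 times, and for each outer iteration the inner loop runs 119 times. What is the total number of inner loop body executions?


Outer loop: 161 iterations
Inner loop: 119 iterations per outer iteration
Total = 161 * 119 = 19159


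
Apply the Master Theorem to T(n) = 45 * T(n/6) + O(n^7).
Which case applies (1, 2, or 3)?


The Master Theorem: T(n) = a*T(n/b) + O(n^c)
  a = 45, b = 6, c = 7
log_b(a) = log_6(45) ~ 2.125
Compare b^c with a: 6^7 = 279936 > 45, so c > log_b(a).
Since c > log_b(a), Case 3 applies.
T(n) = O(n^7)
Master Theorem case = 3


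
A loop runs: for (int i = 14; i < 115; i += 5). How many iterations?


Loop starts at i = 14, increments by 5, stops when i >= 115.
Number of iterations = ceil((115 - 14) / 5)
= ceil(101 / 5)
= 21


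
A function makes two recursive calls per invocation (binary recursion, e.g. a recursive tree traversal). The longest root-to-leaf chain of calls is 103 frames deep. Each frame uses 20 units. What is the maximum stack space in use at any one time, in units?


Binary recursion: the two calls run one after the other, so only one root-to-leaf chain of frames is on the stack at a time.
Maximum depth (longest chain) = 103 frames
Each frame = 20 units
Max stack space = 103 * 20 = 2060


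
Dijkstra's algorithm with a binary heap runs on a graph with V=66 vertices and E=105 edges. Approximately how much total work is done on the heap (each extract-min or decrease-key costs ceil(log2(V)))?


Dijkstra with a binary heap: each vertex is extracted once, each edge may relax once.
Each heap operation costs O(log V).
V + E = 66 + 105 = 171
ceil(log2(66)) = 7 (since 2^6 = 64 < 66 <= 128 = 2^7)
Total heap work = (V+E) * ceil(log2(V)) = 171 * 7 = 1197


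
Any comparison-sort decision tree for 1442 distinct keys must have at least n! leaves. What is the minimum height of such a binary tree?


A binary decision tree of height h has at most 2^h leaves and needs at least n! of them, so h >= ceil(log2(n!)).
1442! is far too large to multiply out, so use Stirling's series:
  ln(n!) ~ n ln n - n + (1/2) ln(2 pi n) + 1/(12n)  (error below 1/(360 n^3), negligible here)
  ln(1442) = 7.2737863
  n ln n = 1442 * 7.2737863 = 10488.7998
  (1/2) ln(2 pi * 1442) = (1/2) ln(9060.3532) = 4.5558
  1/(12*1442) = 0.0001
  ln(1442!) ~ 10488.7998 - 1442 + 4.5558 + 0.0001 = 9051.3557
Convert to base 2: log2(1442!) = 9051.3557 / ln 2 = 9051.3557 / 0.69314718 = 13058.3460
ceil(13058.3460) = 13059


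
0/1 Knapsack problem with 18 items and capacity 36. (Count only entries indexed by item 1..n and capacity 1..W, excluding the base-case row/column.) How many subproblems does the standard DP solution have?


The DP table is indexed by (item, capacity).
Rows: 18 items
Columns: 36 capacity values (1 to W)
Total subproblems = 18 * 36 = 648


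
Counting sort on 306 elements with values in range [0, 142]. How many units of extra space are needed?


Output array size: 306 (to store sorted result)
Count array size: 143 (one slot per possible value, range 0 to 142)
Total extra space = 306 + 143 = 449


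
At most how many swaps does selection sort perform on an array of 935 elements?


Each of the 934 passes places one element in its final position.
Pass 1: swap minimum into position 0
Pass 2: swap minimum of remaining into position 1
...
Pass 934: last two elements, one swap
Maximum swaps = 935 - 1 = 934


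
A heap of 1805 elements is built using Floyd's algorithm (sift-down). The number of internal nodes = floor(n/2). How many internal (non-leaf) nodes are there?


Leaf nodes occupy roughly half the array.
Sift-down is called for each internal node, starting from the last one.
Internal nodes = floor(n/2) = floor(1805/2) = 902


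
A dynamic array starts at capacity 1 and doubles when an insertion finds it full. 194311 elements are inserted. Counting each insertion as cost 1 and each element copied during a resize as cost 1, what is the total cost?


n = 194311
Insertion costs: 194311
Resizes copy 1, 2, 4, ... up to the largest power of 2 that is <= n-1 = 194310, i.e. 131072.
Copy costs = 1 + 2 + 4 + 8 + 16 + 32 + 64 + 128 + 256 + 512 + 1024 + 2048 + 4096 + 8192 + 16384 + 32768 + 65536 + 131072 = 262143
Total = 194311 + 262143 = 456454


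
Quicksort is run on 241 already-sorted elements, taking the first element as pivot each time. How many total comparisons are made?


Sum of comparisons per partition:
240 + 239 + ... + 1 + 0
= 241 * (241 - 1) / 2
= 241 * 240 / 2
= 28920


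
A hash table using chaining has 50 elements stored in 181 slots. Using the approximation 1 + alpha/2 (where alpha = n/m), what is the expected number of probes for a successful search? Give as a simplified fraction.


Load factor alpha = n/m = 50/181
Expected probes = 1 + alpha/2 = 1 + 50/(2*181)
= 1 + 50/362
= 362/362 + 50/362
= 412/362
Simplify: 206/181


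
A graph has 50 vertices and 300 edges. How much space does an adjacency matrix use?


Adjacency matrix: V x V grid of entries
Space = V^2 = 50^2 = 50 * 50 = 2500


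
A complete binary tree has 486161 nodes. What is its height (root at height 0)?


In a complete binary tree, level k holds nodes 2^k .. 2^(k+1)-1 (1-indexed).
Height = floor(log2(n)) = floor(log2(486161)) = 18
Check: 2^18 = 262144 <= 486161 < 524288 = 2^19


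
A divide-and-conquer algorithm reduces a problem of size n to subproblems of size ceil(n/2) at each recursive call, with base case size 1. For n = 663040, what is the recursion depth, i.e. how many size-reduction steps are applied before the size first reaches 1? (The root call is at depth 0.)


Each step divides the size by 2 (rounding up); after k steps the size is ceil(n/2^k), which equals 1 exactly when 2^k >= n.
So the depth is the smallest k with 2^k >= 663040, i.e. ceil(log_2(663040)).
2^19 = 524288 < 663040 <= 1048576 = 2^20
Recursion depth = 20


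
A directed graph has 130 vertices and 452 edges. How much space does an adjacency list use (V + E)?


Adjacency list: one list head per vertex + one entry per edge
Vertex heads: 130
Edge entries: 452
Total = 130 + 452 = 582


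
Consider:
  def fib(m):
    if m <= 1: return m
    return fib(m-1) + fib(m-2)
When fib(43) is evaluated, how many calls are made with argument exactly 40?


Let N(m) = number of times fib(m) is called while evaluating fib(43).
N(43) = 1 (the initial call).
N(42) = 1 (only fib(43) calls it).
For 1 <= m <= 41: fib(m) is called by fib(m+1) and fib(m+2), so
  N(m) = N(m+1) + N(m+2).
fib(0) is called only by fib(2), so N(0) = N(2).
Walk down from m=43:
  N(43)=1, N(42)=1, N(41)=2, N(40)=3
N(40) = 3


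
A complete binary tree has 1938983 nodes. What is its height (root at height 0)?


In a complete binary tree, level k holds nodes 2^k .. 2^(k+1)-1 (1-indexed).
Height = floor(log2(n)) = floor(log2(1938983)) = 20
Check: 2^20 = 1048576 <= 1938983 < 2097152 = 2^21


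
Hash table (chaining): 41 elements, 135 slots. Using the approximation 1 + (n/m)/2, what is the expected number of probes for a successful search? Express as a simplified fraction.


Computing expected probes:
alpha = 41/135
= 1 + alpha/2
= 1 + 41/(2*135)
= (2*135 + 41) / (2*135)
= 311/270


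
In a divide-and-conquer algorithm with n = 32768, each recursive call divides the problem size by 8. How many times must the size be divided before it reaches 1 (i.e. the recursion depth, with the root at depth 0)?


Number of divisions = log_8(32768)
Sizes: 32768 -> 4096 -> 512 -> 64 -> 8 -> 1 (5 divisions)
Recursion depth = 5


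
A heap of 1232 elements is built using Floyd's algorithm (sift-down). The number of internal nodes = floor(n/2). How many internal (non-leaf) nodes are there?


Leaf nodes occupy roughly half the array.
Sift-down is called for each internal node, starting from the last one.
Internal nodes = floor(n/2) = floor(1232/2) = 616


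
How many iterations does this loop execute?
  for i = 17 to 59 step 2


The loop variable i takes values starting at 17 and increments by 2 each iteration.
Sequence: i = 17, 19, 21, 23, 25, 27, 29, 31, 33, ...
The upper bound 59 is inclusive, so the count is floor((last - first) / step) + 1:
floor((59 - 17) / 2) + 1 = floor(42/2) + 1 = 21 + 1 = 22


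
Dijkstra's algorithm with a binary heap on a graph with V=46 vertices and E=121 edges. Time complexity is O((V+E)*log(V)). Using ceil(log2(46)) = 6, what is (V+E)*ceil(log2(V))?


Dijkstra with a binary heap: each vertex is extracted once, each edge may relax once.
Each heap operation costs O(log V).
V + E = 46 + 121 = 167
ceil(log2(46)) = 6 (since 2^5 = 32 < 46 <= 64 = 2^6)
Total heap work = (V+E) * ceil(log2(V)) = 167 * 6 = 1002


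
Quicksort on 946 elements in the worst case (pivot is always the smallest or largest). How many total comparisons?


In the worst case, each partition step picks the worst pivot:
  Partition 1: 945 comparisons (n-1 elements to compare)
  Partition 2: 944 comparisons
  Partition 3: 943 comparisons
  Partition 4: 942 comparisons
  Partition 5: 941 comparisons
  ...
  Last partition: 0 comparisons
Total = (n-1) + (n-2) + ... + 1 + 0 = n*(n-1)/2
= 946*945/2 = 446985
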